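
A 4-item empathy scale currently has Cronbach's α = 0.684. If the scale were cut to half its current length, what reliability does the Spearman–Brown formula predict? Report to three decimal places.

Length factor m = 1/2
α' = m·α / (1 − (1−m)·α)
   = 1/2 × 0.684 / (1 − (1 − 1/2) × 0.684)
   = 0.3420 / 0.6580 = 0.520

predicted reliability = 0.520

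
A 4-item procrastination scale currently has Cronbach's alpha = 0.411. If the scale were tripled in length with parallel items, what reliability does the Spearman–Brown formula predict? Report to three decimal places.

predicted reliability = 0.677

Length factor m = 3
α' = m·α / (1 + (m−1)·α)
   = 3 × 0.411 / (1 + (3 − 1) × 0.411)
   = 1.2330 / 1.8220 = 0.677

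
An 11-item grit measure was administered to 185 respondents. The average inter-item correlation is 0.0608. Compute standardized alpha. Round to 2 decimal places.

Standardized α = k·r̄ / (1 + (k−1)·r̄) = 11 × 0.0608 / (1 + 10 × 0.0608)
  = 0.6688 / 1.6080 = 0.42

standardized alpha = 0.42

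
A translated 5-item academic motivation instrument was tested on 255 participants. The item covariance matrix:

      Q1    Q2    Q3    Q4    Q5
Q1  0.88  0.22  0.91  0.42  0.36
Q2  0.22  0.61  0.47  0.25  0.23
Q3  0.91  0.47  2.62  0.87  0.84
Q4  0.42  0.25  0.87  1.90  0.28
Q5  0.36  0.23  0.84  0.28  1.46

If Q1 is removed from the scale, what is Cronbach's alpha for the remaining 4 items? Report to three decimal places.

Cronbach's alpha = 0.629

Remaining items: Q2, Q3, Q4, Q5 (k = 4).
sum of item variances = 0.61 + 2.62 + 1.90 + 1.46 = 6.59
σ²_T = 6.59 + 2 × 2.94 = 12.47
α (item deleted) = (4/3)·(1 − 6.59/12.47) = 0.629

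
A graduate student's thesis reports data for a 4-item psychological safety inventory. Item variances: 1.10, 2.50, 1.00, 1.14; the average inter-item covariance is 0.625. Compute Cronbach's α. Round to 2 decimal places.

Cronbach's α = 0.76

Σσᵢ² = 1.10 + 2.50 + 1.00 + 1.14 = 5.74
Sum of the 6 distinct covariances = 6 × 0.625 = 3.750
total variance = Σσᵢ² + 2·Σcov = 5.74 + 2 × 3.750 = 13.240
α = (4/3)·(1 − 5.74/13.240) = 0.76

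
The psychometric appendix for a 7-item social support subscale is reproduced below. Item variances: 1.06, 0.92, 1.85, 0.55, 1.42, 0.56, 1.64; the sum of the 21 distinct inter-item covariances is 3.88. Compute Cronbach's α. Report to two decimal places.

α = 0.57

Σσ²ᵢ = 1.06 + 0.92 + 1.85 + 0.55 + 1.42 + 0.56 + 1.64 = 8.00
Sum of distinct covariances = 3.88
Var(T) = Σσ²ᵢ + 2·Σcov = 8.00 + 2 × 3.88 = 15.76
α = (7/6)·(1 − 8.00/15.76) = 0.57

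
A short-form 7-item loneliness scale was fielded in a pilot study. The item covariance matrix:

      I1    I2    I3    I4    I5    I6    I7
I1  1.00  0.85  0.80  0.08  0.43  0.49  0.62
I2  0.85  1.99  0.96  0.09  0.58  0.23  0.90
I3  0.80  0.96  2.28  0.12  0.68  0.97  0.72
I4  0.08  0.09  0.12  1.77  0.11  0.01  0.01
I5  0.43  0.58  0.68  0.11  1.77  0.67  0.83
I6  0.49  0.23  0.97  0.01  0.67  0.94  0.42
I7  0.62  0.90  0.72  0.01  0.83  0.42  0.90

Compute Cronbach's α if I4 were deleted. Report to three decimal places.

Cronbach's α = 0.835

Remaining items: I1, I2, I3, I5, I6, I7 (k = 6).
sum of item variances = 1.00 + 1.99 + 2.28 + 1.77 + 0.94 + 0.90 = 8.88
total variance = 8.88 + 2 × 10.15 = 29.18
α (item deleted) = (6/5)·(1 − 8.88/29.18) = 0.835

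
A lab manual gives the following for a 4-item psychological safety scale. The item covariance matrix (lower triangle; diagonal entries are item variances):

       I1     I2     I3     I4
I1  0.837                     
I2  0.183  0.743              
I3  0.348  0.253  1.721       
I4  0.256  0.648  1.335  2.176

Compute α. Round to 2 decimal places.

α = 0.70

Σσ²ᵢ = 0.837 + 0.743 + 1.721 + 2.176 = 5.477
Σ_{i<j} σ_ij = 3.023
total variance = 5.477 + 2 × 3.023 = 11.523
α = (k/(k−1))·(1 − Σσ²ᵢ/total variance) = (4/3)·(1 − 5.477/11.523) = 0.70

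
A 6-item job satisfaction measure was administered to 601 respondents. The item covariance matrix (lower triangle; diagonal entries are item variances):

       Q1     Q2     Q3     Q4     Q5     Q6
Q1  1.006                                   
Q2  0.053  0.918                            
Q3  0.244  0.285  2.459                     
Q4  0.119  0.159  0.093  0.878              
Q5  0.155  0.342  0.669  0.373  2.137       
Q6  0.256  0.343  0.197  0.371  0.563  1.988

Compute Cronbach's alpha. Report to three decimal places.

Σσᵢ² = 1.006 + 0.918 + 2.459 + 0.878 + 2.137 + 1.988 = 9.386
Σ_{i<j} σ_ij = 4.222
Var(T) = 9.386 + 2 × 4.222 = 17.830
α = (k/(k−1))·(1 − Σσᵢ²/Var(T)) = (6/5)·(1 − 9.386/17.830) = 0.568

α = 0.568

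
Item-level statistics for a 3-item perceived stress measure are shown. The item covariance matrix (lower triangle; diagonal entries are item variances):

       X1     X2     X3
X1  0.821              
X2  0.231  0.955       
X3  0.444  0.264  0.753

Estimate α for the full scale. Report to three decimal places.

α = 0.639

Σσ²ᵢ = 0.821 + 0.955 + 0.753 = 2.529
Σ_{i<j} σ_ij = 0.939
σ²_total = 2.529 + 2 × 0.939 = 4.407
α = (k/(k−1))·(1 − Σσ²ᵢ/σ²_total) = (3/2)·(1 − 2.529/4.407) = 0.639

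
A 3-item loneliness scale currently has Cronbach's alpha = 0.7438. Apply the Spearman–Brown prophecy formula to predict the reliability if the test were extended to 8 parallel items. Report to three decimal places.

predicted reliability = 0.886

Length factor m = 8/3 = 2.6667
α' = m·α / (1 + (m−1)·α)
   = 8/3 × 0.7438 / (1 + (8/3 − 1) × 0.7438)
   = 1.9835 / 2.2397 = 0.886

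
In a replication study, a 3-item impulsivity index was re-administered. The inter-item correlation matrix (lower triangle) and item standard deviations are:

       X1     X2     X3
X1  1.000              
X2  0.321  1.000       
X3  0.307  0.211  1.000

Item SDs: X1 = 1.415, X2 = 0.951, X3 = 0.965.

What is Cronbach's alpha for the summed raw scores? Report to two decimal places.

Σσ²ᵢ = 1.415² + 0.951² + 0.965² = 3.8379
Covariances σ_ij = r_ij · s_i · s_j:
  σ(X1,X2) = 0.321 × 1.415 × 0.951 = 0.4320
  σ(X1,X3) = 0.307 × 1.415 × 0.965 = 0.4192
  σ(X2,X3) = 0.211 × 0.951 × 0.965 = 0.1936
σ²_T = Σσ²ᵢ + 2·Σσ_ij = 3.8379 + 2 × 1.0448 = 5.9275
α = (3/2)·(1 − 3.8379/5.9275) = 0.53

α = 0.53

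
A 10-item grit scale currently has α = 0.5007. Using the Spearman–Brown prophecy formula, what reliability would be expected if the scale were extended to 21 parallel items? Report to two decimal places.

predicted reliability = 0.68

Length factor m = 21/10 = 2.1000
α' = m·α / (1 + (m−1)·α)
   = 21/10 × 0.5007 / (1 + (21/10 − 1) × 0.5007)
   = 1.0515 / 1.5508 = 0.68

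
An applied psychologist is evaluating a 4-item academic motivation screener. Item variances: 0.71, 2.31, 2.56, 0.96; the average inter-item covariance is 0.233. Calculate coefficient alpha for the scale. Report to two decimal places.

α = 0.40

Σσᵢ² = 0.71 + 2.31 + 2.56 + 0.96 = 6.54
Sum of the 6 distinct covariances = 6 × 0.233 = 1.398
total variance = Σσᵢ² + 2·Σcov = 6.54 + 2 × 1.398 = 9.336
α = (4/3)·(1 − 6.54/9.336) = 0.40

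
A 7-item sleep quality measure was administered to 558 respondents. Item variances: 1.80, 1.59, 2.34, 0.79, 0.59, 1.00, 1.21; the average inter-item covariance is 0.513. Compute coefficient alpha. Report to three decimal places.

Σσ²ᵢ = 1.80 + 1.59 + 2.34 + 0.79 + 0.59 + 1.00 + 1.21 = 9.32
Sum of the 21 distinct covariances = 21 × 0.513 = 10.773
σ²_total = Σσ²ᵢ + 2·Σcov = 9.32 + 2 × 10.773 = 30.866
α = (7/6)·(1 − 9.32/30.866) = 0.814

α = 0.814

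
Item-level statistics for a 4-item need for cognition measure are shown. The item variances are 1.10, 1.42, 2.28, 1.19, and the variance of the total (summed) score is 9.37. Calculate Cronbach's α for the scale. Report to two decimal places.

Cronbach's α = 0.48

sum of item variances = 1.10 + 1.42 + 2.28 + 1.19 = 5.99
α = (k/(k−1))·(1 − sum of item variances/σ²_total) = (4/3)·(1 − 5.99/9.37) = 0.48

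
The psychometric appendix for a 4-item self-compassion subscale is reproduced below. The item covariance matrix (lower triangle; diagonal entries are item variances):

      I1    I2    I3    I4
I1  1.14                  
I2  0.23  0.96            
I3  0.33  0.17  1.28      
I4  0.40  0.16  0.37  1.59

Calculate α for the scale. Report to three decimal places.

α = 0.534

Σσ²ᵢ = 1.14 + 0.96 + 1.28 + 1.59 = 4.97
Sum of the distinct covariances = 1.66
σ²_T = 4.97 + 2 × 1.66 = 8.29
α = (k/(k−1))·(1 − Σσ²ᵢ/σ²_T) = (4/3)·(1 − 4.97/8.29) = 0.534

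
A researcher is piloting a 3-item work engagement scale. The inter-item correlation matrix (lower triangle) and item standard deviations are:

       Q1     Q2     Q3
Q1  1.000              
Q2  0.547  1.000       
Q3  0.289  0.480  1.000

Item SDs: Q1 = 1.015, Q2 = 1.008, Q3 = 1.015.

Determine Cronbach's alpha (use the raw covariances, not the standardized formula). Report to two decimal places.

Σσ²ᵢ = 1.015² + 1.008² + 1.015² = 3.0765
Covariances σ_ij = r_ij · s_i · s_j:
  σ(Q1,Q2) = 0.547 × 1.015 × 1.008 = 0.5596
  σ(Q1,Q3) = 0.289 × 1.015 × 1.015 = 0.2977
  σ(Q2,Q3) = 0.480 × 1.008 × 1.015 = 0.4911
σ²_T = Σσ²ᵢ + 2·Σσ_ij = 3.0765 + 2 × 1.3484 = 5.7733
α = (3/2)·(1 − 3.0765/5.7733) = 0.70

Cronbach's alpha = 0.70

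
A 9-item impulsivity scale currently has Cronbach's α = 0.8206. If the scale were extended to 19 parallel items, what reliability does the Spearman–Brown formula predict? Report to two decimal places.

predicted reliability = 0.91

Length factor m = 19/9 = 2.1111
α' = m·α / (1 + (m−1)·α)
   = 19/9 × 0.8206 / (1 + (19/9 − 1) × 0.8206)
   = 1.7324 / 1.9118 = 0.91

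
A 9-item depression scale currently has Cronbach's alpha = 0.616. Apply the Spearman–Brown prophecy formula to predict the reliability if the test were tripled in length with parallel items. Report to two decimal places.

predicted reliability = 0.83

Length factor m = 3
α' = m·α / (1 + (m−1)·α)
   = 3 × 0.616 / (1 + (3 − 1) × 0.616)
   = 1.8480 / 2.2320 = 0.83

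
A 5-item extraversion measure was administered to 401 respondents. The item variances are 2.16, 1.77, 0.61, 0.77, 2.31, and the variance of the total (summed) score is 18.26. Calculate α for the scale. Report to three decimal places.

Σσ²ᵢ = 2.16 + 1.77 + 0.61 + 0.77 + 2.31 = 7.62
α = (k/(k−1))·(1 − Σσ²ᵢ/σ²_T) = (5/4)·(1 − 7.62/18.26) = 0.728

α = 0.728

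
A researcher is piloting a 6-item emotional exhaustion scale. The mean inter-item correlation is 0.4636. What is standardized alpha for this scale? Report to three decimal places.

standardized alpha = 0.838

Standardized α = k·r̄ / (1 + (k−1)·r̄) = 6 × 0.4636 / (1 + 5 × 0.4636)
  = 2.7816 / 3.3180 = 0.838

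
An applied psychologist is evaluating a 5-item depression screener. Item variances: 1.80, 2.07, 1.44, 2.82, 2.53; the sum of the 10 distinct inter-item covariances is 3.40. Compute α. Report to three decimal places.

Σσᵢ² = 1.80 + 2.07 + 1.44 + 2.82 + 2.53 = 10.66
Sum of distinct covariances = 3.40
σ²_T = Σσᵢ² + 2·Σcov = 10.66 + 2 × 3.40 = 17.46
α = (5/4)·(1 − 10.66/17.46) = 0.487

α = 0.487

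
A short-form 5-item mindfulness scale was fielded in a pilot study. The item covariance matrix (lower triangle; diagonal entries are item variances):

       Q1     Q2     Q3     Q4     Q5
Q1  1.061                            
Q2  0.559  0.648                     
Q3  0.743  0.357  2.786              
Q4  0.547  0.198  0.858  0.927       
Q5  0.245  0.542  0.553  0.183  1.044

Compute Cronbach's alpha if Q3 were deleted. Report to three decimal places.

Cronbach's alpha = 0.737

Remaining items: Q1, Q2, Q4, Q5 (k = 4).
ΣVar(i) = 1.061 + 0.648 + 0.927 + 1.044 = 3.680
σ²_T = 3.680 + 2 × 2.274 = 8.228
α (item deleted) = (4/3)·(1 − 3.680/8.228) = 0.737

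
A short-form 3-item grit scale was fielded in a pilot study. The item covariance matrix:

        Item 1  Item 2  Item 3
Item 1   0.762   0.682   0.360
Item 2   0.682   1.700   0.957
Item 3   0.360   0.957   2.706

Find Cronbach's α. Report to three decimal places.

α = 0.654

sum of item variances = 0.762 + 1.700 + 2.706 = 5.168
Sum of off-diagonal covariances = 1.999
σ²_T = 5.168 + 2 × 1.999 = 9.166
α = (k/(k−1))·(1 − sum of item variances/σ²_T) = (3/2)·(1 − 5.168/9.166) = 0.654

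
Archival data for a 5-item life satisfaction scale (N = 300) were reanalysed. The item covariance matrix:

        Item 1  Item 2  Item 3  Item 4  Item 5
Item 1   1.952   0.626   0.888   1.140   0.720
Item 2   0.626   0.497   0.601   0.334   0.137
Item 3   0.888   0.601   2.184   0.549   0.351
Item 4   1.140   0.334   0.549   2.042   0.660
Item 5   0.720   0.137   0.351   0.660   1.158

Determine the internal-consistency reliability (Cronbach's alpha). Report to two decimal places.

sum of item variances = 1.952 + 0.497 + 2.184 + 2.042 + 1.158 = 7.833
Sum of the distinct covariances = 6.006
total variance = 7.833 + 2 × 6.006 = 19.845
α = (k/(k−1))·(1 − sum of item variances/total variance) = (5/4)·(1 − 7.833/19.845) = 0.76

Cronbach's alpha = 0.76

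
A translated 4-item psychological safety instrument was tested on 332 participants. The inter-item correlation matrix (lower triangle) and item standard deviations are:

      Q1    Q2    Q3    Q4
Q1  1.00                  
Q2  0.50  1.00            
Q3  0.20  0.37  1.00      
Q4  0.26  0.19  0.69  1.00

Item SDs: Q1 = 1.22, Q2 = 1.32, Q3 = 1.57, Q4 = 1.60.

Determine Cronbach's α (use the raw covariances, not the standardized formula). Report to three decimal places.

Σσ²ᵢ = 1.22² + 1.32² + 1.57² + 1.60² = 8.2557
Covariances σ_ij = r_ij · s_i · s_j:
  σ(Q1,Q2) = 0.50 × 1.22 × 1.32 = 0.8052
  σ(Q1,Q3) = 0.20 × 1.22 × 1.57 = 0.3831
  σ(Q1,Q4) = 0.26 × 1.22 × 1.60 = 0.5075
  σ(Q2,Q3) = 0.37 × 1.32 × 1.57 = 0.7668
  σ(Q2,Q4) = 0.19 × 1.32 × 1.60 = 0.4013
  σ(Q3,Q4) = 0.69 × 1.57 × 1.60 = 1.7333
σ²_T = Σσ²ᵢ + 2·Σσ_ij = 8.2557 + 2 × 4.5972 = 17.4501
α = (4/3)·(1 − 8.2557/17.4501) = 0.703

Cronbach's α = 0.703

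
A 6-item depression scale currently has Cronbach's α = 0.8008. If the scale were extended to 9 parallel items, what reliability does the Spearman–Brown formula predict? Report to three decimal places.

predicted reliability = 0.858

Length factor m = 9/6 = 1.5000
α' = m·α / (1 + (m−1)·α)
   = 9/6 × 0.8008 / (1 + (9/6 − 1) × 0.8008)
   = 1.2012 / 1.4004 = 0.858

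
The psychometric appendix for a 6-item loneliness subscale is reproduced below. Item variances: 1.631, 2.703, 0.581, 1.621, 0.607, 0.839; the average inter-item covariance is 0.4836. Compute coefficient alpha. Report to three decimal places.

Σσᵢ² = 1.631 + 2.703 + 0.581 + 1.621 + 0.607 + 0.839 = 7.982
Sum of the 15 distinct covariances = 15 × 0.4836 = 7.2540
σ²_total = Σσᵢ² + 2·Σcov = 7.982 + 2 × 7.2540 = 22.4900
α = (6/5)·(1 − 7.982/22.4900) = 0.774

coefficient alpha = 0.774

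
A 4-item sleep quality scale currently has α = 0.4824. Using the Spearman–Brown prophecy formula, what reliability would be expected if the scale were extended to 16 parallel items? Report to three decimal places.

Length factor m = 16/4 = 4.0000
α' = m·α / (1 + (m−1)·α)
   = 16/4 × 0.4824 / (1 + (16/4 − 1) × 0.4824)
   = 1.9296 / 2.4472 = 0.788

predicted reliability = 0.788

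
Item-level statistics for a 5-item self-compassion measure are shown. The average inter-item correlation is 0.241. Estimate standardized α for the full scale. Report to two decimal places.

standardized α = 0.61

Standardized α = k·r̄ / (1 + (k−1)·r̄) = 5 × 0.241 / (1 + 4 × 0.241)
  = 1.2050 / 1.9640 = 0.61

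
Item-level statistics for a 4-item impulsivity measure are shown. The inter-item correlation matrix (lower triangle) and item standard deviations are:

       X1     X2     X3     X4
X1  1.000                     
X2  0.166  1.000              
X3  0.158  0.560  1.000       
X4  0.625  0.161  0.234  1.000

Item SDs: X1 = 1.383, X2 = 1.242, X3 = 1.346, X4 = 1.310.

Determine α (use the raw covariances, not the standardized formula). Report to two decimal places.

α = 0.65

Σσ²ᵢ = 1.383² + 1.242² + 1.346² + 1.310² = 6.9831
Covariances σ_ij = r_ij · s_i · s_j:
  σ(X1,X2) = 0.166 × 1.383 × 1.242 = 0.2851
  σ(X1,X3) = 0.158 × 1.383 × 1.346 = 0.2941
  σ(X1,X4) = 0.625 × 1.383 × 1.310 = 1.1323
  σ(X2,X3) = 0.560 × 1.242 × 1.346 = 0.9362
  σ(X2,X4) = 0.161 × 1.242 × 1.310 = 0.2620
  σ(X3,X4) = 0.234 × 1.346 × 1.310 = 0.4126
σ²_T = Σσ²ᵢ + 2·Σσ_ij = 6.9831 + 2 × 3.3223 = 13.6277
α = (4/3)·(1 − 6.9831/13.6277) = 0.65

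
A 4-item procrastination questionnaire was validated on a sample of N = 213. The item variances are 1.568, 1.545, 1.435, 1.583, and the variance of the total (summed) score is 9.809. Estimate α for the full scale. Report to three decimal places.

α = 0.500

Σσ²ᵢ = 1.568 + 1.545 + 1.435 + 1.583 = 6.131
α = (k/(k−1))·(1 − Σσ²ᵢ/Var(T)) = (4/3)·(1 − 6.131/9.809) = 0.500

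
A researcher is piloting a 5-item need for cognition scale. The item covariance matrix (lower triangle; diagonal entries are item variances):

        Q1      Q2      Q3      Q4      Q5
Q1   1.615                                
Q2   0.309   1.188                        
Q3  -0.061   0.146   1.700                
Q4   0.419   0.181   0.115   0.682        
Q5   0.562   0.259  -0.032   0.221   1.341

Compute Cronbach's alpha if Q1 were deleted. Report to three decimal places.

Remaining items: Q2, Q3, Q4, Q5 (k = 4).
ΣVar(i) = 1.188 + 1.700 + 0.682 + 1.341 = 4.911
σ²_T = 4.911 + 2 × 0.890 = 6.691
α (item deleted) = (4/3)·(1 − 4.911/6.691) = 0.355

α = 0.355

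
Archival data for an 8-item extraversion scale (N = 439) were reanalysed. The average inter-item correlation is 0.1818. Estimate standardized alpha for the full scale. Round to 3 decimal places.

Standardized α = k·r̄ / (1 + (k−1)·r̄) = 8 × 0.1818 / (1 + 7 × 0.1818)
  = 1.4544 / 2.2726 = 0.640

α = 0.640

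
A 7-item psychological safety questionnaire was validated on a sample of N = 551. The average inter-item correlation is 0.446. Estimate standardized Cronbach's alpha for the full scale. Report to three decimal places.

α = 0.849

Standardized α = k·r̄ / (1 + (k−1)·r̄) = 7 × 0.446 / (1 + 6 × 0.446)
  = 3.1220 / 3.6760 = 0.849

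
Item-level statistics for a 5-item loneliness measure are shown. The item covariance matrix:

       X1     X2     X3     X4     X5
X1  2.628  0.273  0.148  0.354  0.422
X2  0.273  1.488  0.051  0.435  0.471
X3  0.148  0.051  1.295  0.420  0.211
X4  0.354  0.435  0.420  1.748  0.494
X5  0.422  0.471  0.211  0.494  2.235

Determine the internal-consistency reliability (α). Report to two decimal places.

sum of item variances = 2.628 + 1.488 + 1.295 + 1.748 + 2.235 = 9.394
Sum of the distinct covariances = 3.279
Var(T) = 9.394 + 2 × 3.279 = 15.952
α = (k/(k−1))·(1 − sum of item variances/Var(T)) = (5/4)·(1 − 9.394/15.952) = 0.51

α = 0.51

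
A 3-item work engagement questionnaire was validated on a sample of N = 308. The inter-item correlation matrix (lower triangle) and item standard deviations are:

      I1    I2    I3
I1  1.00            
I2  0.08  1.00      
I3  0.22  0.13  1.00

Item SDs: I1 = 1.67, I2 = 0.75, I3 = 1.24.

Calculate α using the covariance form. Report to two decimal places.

Σσ²ᵢ = 1.67² + 0.75² + 1.24² = 4.8890
Covariances σ_ij = r_ij · s_i · s_j:
  σ(I1,I2) = 0.08 × 1.67 × 0.75 = 0.1002
  σ(I1,I3) = 0.22 × 1.67 × 1.24 = 0.4556
  σ(I2,I3) = 0.13 × 0.75 × 1.24 = 0.1209
σ²_T = Σσ²ᵢ + 2·Σσ_ij = 4.8890 + 2 × 0.6767 = 6.2424
α = (3/2)·(1 − 4.8890/6.2424) = 0.33

α = 0.33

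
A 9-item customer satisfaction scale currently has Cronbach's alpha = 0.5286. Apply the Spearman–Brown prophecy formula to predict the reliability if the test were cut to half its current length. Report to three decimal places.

predicted reliability = 0.359

Length factor m = 1/2
α' = m·α / (1 − (1−m)·α)
   = 1/2 × 0.5286 / (1 − (1 − 1/2) × 0.5286)
   = 0.2643 / 0.7357 = 0.359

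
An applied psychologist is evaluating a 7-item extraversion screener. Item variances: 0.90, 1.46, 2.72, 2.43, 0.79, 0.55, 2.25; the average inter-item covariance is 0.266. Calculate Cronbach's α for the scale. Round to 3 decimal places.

Σσᵢ² = 0.90 + 1.46 + 2.72 + 2.43 + 0.79 + 0.55 + 2.25 = 11.10
Sum of the 21 distinct covariances = 21 × 0.266 = 5.586
total variance = Σσᵢ² + 2·Σcov = 11.10 + 2 × 5.586 = 22.272
α = (7/6)·(1 − 11.10/22.272) = 0.585

Cronbach's α = 0.585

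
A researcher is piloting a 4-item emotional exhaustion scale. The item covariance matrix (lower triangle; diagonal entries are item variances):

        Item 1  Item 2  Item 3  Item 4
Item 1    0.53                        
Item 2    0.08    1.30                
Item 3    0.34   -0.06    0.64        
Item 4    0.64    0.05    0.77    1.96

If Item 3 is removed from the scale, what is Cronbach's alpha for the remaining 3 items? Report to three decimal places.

α = 0.433

Remaining items: Item 1, Item 2, Item 4 (k = 3).
Σσ²ᵢ = 0.53 + 1.30 + 1.96 = 3.79
Var(T) = 3.79 + 2 × 0.77 = 5.33
α (item deleted) = (3/2)·(1 − 3.79/5.33) = 0.433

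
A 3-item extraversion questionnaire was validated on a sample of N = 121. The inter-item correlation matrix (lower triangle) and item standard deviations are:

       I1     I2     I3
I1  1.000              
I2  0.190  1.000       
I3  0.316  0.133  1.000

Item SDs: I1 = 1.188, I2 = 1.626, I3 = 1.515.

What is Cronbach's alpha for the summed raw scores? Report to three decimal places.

Σσ²ᵢ = 1.188² + 1.626² + 1.515² = 6.3504
Covariances σ_ij = r_ij · s_i · s_j:
  σ(I1,I2) = 0.190 × 1.188 × 1.626 = 0.3670
  σ(I1,I3) = 0.316 × 1.188 × 1.515 = 0.5687
  σ(I2,I3) = 0.133 × 1.626 × 1.515 = 0.3276
σ²_T = Σσ²ᵢ + 2·Σσ_ij = 6.3504 + 2 × 1.2633 = 8.8770
α = (3/2)·(1 − 6.3504/8.8770) = 0.427

Cronbach's alpha = 0.427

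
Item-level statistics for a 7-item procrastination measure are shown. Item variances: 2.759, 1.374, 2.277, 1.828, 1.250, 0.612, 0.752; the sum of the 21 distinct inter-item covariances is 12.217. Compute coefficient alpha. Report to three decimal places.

Σσᵢ² = 2.759 + 1.374 + 2.277 + 1.828 + 1.250 + 0.612 + 0.752 = 10.852
Sum of distinct covariances = 12.217
Var(T) = Σσᵢ² + 2·Σcov = 10.852 + 2 × 12.217 = 35.286
α = (7/6)·(1 − 10.852/35.286) = 0.808

α = 0.808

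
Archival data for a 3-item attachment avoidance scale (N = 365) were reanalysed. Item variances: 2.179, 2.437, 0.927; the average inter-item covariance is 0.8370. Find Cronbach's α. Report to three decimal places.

Σσᵢ² = 2.179 + 2.437 + 0.927 = 5.543
Sum of the 3 distinct covariances = 3 × 0.8370 = 2.5110
total variance = Σσᵢ² + 2·Σcov = 5.543 + 2 × 2.5110 = 10.5650
α = (3/2)·(1 − 5.543/10.5650) = 0.713

α = 0.713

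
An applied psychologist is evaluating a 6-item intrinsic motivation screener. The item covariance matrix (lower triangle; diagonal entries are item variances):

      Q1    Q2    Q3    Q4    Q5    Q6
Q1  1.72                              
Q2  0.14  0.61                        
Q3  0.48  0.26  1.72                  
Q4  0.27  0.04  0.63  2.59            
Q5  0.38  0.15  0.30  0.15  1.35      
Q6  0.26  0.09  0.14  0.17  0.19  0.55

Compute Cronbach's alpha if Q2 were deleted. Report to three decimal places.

Remaining items: Q1, Q3, Q4, Q5, Q6 (k = 5).
Σσᵢ² = 1.72 + 1.72 + 2.59 + 1.35 + 0.55 = 7.93
σ²_T = 7.93 + 2 × 2.97 = 13.87
α (item deleted) = (5/4)·(1 − 7.93/13.87) = 0.535

Cronbach's alpha = 0.535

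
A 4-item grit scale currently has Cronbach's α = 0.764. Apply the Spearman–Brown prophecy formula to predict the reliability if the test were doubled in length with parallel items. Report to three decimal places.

Length factor m = 2
α' = m·α / (1 + (m−1)·α)
   = 2 × 0.764 / (1 + (2 − 1) × 0.764)
   = 1.5280 / 1.7640 = 0.866

predicted reliability = 0.866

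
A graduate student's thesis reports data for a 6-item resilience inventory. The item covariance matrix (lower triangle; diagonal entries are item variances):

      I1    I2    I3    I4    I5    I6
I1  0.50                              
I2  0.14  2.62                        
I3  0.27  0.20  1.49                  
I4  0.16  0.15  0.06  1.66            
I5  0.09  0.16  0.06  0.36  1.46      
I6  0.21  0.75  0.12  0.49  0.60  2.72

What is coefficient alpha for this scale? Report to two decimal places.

coefficient alpha = 0.51

sum of item variances = 0.50 + 2.62 + 1.49 + 1.66 + 1.46 + 2.72 = 10.45
Sum of the distinct covariances = 3.82
σ²_total = 10.45 + 2 × 3.82 = 18.09
α = (k/(k−1))·(1 − sum of item variances/σ²_total) = (6/5)·(1 − 10.45/18.09) = 0.51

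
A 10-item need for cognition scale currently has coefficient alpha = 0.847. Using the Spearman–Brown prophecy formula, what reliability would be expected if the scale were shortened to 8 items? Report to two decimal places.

Length factor m = 8/10 = 0.8000
α' = m·α / (1 − (1−m)·α)
   = 8/10 × 0.847 / (1 − (1 − 8/10) × 0.847)
   = 0.6776 / 0.8306 = 0.82

predicted reliability = 0.82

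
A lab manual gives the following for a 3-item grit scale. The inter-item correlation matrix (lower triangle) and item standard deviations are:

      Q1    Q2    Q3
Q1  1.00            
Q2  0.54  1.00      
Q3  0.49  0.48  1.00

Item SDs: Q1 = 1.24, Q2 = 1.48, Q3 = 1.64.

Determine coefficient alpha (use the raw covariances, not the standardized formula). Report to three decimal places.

α = 0.743

Σσ²ᵢ = 1.24² + 1.48² + 1.64² = 6.4176
Covariances σ_ij = r_ij · s_i · s_j:
  σ(Q1,Q2) = 0.54 × 1.24 × 1.48 = 0.9910
  σ(Q1,Q3) = 0.49 × 1.24 × 1.64 = 0.9965
  σ(Q2,Q3) = 0.48 × 1.48 × 1.64 = 1.1651
σ²_T = Σσ²ᵢ + 2·Σσ_ij = 6.4176 + 2 × 3.1526 = 12.7228
α = (3/2)·(1 − 6.4176/12.7228) = 0.743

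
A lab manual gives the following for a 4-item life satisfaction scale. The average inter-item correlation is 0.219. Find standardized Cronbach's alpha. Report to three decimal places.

α = 0.529

Standardized α = k·r̄ / (1 + (k−1)·r̄) = 4 × 0.219 / (1 + 3 × 0.219)
  = 0.8760 / 1.6570 = 0.529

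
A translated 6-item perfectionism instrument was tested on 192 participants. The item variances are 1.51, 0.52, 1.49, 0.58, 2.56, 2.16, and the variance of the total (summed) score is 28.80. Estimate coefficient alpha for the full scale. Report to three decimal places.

α = 0.832

sum of item variances = 1.51 + 0.52 + 1.49 + 0.58 + 2.56 + 2.16 = 8.82
α = (k/(k−1))·(1 − sum of item variances/σ²_T) = (6/5)·(1 − 8.82/28.80) = 0.832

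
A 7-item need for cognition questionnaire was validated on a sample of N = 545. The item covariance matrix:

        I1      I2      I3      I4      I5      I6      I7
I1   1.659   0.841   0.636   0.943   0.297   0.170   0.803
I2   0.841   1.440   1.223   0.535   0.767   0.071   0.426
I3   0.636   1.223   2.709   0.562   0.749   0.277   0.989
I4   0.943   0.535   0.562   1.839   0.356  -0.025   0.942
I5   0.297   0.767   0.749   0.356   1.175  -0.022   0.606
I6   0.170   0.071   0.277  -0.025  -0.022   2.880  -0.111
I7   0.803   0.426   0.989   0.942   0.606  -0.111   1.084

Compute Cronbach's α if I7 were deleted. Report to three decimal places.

α = 0.669

Remaining items: I1, I2, I3, I4, I5, I6 (k = 6).
sum of item variances = 1.659 + 1.440 + 2.709 + 1.839 + 1.175 + 2.880 = 11.702
σ²_T = 11.702 + 2 × 7.380 = 26.462
α (item deleted) = (6/5)·(1 − 11.702/26.462) = 0.669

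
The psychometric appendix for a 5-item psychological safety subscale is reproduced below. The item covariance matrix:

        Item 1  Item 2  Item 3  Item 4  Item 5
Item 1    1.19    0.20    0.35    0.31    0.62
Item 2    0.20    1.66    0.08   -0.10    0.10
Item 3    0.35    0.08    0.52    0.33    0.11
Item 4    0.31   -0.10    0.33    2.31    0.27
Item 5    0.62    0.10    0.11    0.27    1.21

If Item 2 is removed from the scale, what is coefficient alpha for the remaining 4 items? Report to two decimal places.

α = 0.58

Remaining items: Item 1, Item 3, Item 4, Item 5 (k = 4).
Σσᵢ² = 1.19 + 0.52 + 2.31 + 1.21 = 5.23
σ²_T = 5.23 + 2 × 1.99 = 9.21
α (item deleted) = (4/3)·(1 − 5.23/9.21) = 0.58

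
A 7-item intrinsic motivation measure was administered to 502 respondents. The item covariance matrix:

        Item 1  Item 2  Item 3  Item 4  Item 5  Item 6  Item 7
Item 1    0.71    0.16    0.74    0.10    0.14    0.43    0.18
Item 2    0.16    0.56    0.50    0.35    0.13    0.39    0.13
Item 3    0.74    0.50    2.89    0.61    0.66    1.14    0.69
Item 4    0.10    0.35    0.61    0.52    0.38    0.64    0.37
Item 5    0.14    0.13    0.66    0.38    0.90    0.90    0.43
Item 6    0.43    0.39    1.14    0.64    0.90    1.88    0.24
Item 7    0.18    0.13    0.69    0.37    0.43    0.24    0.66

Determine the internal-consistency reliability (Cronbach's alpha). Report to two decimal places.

Cronbach's alpha = 0.81

sum of item variances = 0.71 + 0.56 + 2.89 + 0.52 + 0.90 + 1.88 + 0.66 = 8.12
Sum of the distinct covariances = 9.31
σ²_T = 8.12 + 2 × 9.31 = 26.74
α = (k/(k−1))·(1 − sum of item variances/σ²_T) = (7/6)·(1 − 8.12/26.74) = 0.81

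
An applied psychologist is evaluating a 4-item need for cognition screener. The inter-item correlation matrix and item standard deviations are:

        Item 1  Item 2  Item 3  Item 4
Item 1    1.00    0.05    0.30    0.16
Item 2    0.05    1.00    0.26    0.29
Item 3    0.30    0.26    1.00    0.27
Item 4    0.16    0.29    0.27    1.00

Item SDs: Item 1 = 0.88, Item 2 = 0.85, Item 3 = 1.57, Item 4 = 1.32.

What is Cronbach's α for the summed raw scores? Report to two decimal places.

Cronbach's α = 0.53

Σσ²ᵢ = 0.88² + 0.85² + 1.57² + 1.32² = 5.7042
Covariances σ_ij = r_ij · s_i · s_j:
  σ(Item 1,Item 2) = 0.05 × 0.88 × 0.85 = 0.0374
  σ(Item 1,Item 3) = 0.30 × 0.88 × 1.57 = 0.4145
  σ(Item 1,Item 4) = 0.16 × 0.88 × 1.32 = 0.1859
  σ(Item 2,Item 3) = 0.26 × 0.85 × 1.57 = 0.3470
  σ(Item 2,Item 4) = 0.29 × 0.85 × 1.32 = 0.3254
  σ(Item 3,Item 4) = 0.27 × 1.57 × 1.32 = 0.5595
σ²_T = Σσ²ᵢ + 2·Σσ_ij = 5.7042 + 2 × 1.8697 = 9.4436
α = (4/3)·(1 − 5.7042/9.4436) = 0.53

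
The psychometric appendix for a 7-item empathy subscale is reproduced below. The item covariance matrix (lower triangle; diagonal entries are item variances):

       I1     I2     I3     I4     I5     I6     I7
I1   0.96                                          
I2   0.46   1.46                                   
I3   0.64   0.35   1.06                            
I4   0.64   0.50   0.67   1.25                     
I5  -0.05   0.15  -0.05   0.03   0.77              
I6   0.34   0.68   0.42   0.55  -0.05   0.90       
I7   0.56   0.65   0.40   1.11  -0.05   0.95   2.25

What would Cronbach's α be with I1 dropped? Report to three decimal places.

Remaining items: I2, I3, I4, I5, I6, I7 (k = 6).
Σσᵢ² = 1.46 + 1.06 + 1.25 + 0.77 + 0.90 + 2.25 = 7.69
total variance = 7.69 + 2 × 6.31 = 20.31
α (item deleted) = (6/5)·(1 − 7.69/20.31) = 0.746

Cronbach's α = 0.746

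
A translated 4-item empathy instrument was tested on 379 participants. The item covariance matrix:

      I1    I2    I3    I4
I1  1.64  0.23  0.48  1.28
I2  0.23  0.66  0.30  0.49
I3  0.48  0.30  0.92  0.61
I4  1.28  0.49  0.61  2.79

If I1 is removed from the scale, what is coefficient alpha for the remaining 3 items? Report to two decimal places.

coefficient alpha = 0.59

Remaining items: I2, I3, I4 (k = 3).
Σσ²ᵢ = 0.66 + 0.92 + 2.79 = 4.37
σ²_T = 4.37 + 2 × 1.40 = 7.17
α (item deleted) = (3/2)·(1 − 4.37/7.17) = 0.59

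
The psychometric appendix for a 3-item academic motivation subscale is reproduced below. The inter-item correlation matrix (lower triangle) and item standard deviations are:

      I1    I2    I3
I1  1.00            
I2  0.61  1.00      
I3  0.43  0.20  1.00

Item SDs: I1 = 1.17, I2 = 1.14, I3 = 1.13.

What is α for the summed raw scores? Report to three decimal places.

α = 0.681

Σσ²ᵢ = 1.17² + 1.14² + 1.13² = 3.9454
Covariances σ_ij = r_ij · s_i · s_j:
  σ(I1,I2) = 0.61 × 1.17 × 1.14 = 0.8136
  σ(I1,I3) = 0.43 × 1.17 × 1.13 = 0.5685
  σ(I2,I3) = 0.20 × 1.14 × 1.13 = 0.2576
σ²_T = Σσ²ᵢ + 2·Σσ_ij = 3.9454 + 2 × 1.6397 = 7.2248
α = (3/2)·(1 − 3.9454/7.2248) = 0.681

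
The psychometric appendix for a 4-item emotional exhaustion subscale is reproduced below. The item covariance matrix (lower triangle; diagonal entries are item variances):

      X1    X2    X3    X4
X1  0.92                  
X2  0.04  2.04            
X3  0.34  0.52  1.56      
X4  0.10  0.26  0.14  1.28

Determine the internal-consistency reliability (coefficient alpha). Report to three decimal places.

coefficient alpha = 0.434

Σσ²ᵢ = 0.92 + 2.04 + 1.56 + 1.28 = 5.80
Sum of the distinct covariances = 1.40
σ²_T = 5.80 + 2 × 1.40 = 8.60
α = (k/(k−1))·(1 − Σσ²ᵢ/σ²_T) = (4/3)·(1 − 5.80/8.60) = 0.434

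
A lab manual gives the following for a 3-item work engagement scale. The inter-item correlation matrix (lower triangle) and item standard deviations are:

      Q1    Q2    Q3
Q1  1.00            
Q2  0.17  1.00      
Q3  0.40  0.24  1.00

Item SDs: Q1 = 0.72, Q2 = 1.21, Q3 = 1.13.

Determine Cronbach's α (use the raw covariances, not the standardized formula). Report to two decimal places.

Cronbach's α = 0.49

Σσ²ᵢ = 0.72² + 1.21² + 1.13² = 3.2594
Covariances σ_ij = r_ij · s_i · s_j:
  σ(Q1,Q2) = 0.17 × 0.72 × 1.21 = 0.1481
  σ(Q1,Q3) = 0.40 × 0.72 × 1.13 = 0.3254
  σ(Q2,Q3) = 0.24 × 1.21 × 1.13 = 0.3282
σ²_T = Σσ²ᵢ + 2·Σσ_ij = 3.2594 + 2 × 0.8017 = 4.8628
α = (3/2)·(1 − 3.2594/4.8628) = 0.49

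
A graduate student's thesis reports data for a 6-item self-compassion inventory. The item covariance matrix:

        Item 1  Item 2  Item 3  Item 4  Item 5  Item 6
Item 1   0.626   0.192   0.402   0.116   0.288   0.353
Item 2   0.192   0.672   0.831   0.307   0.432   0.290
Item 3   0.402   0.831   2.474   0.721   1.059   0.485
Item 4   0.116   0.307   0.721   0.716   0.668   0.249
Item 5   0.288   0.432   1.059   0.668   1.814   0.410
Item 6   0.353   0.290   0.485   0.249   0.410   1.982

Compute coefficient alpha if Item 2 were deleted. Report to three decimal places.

Remaining items: Item 1, Item 3, Item 4, Item 5, Item 6 (k = 5).
ΣVar(i) = 0.626 + 2.474 + 0.716 + 1.814 + 1.982 = 7.612
Var(T) = 7.612 + 2 × 4.751 = 17.114
α (item deleted) = (5/4)·(1 − 7.612/17.114) = 0.694

α = 0.694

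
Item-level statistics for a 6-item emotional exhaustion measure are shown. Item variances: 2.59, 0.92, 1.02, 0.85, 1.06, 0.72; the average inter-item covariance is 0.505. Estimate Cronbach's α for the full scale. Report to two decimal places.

Σσ²ᵢ = 2.59 + 0.92 + 1.02 + 0.85 + 1.06 + 0.72 = 7.16
Sum of the 15 distinct covariances = 15 × 0.505 = 7.575
σ²_T = Σσ²ᵢ + 2·Σcov = 7.16 + 2 × 7.575 = 22.310
α = (6/5)·(1 − 7.16/22.310) = 0.81

α = 0.81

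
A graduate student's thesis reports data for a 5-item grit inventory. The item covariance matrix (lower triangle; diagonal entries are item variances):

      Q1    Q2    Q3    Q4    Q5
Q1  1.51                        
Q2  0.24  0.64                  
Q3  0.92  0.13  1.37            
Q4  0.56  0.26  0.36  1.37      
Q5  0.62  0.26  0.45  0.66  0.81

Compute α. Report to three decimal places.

Σσ²ᵢ = 1.51 + 0.64 + 1.37 + 1.37 + 0.81 = 5.70
Σ_{i<j} σ_ij = 4.46
σ²_T = 5.70 + 2 × 4.46 = 14.62
α = (k/(k−1))·(1 − Σσ²ᵢ/σ²_T) = (5/4)·(1 − 5.70/14.62) = 0.763

α = 0.763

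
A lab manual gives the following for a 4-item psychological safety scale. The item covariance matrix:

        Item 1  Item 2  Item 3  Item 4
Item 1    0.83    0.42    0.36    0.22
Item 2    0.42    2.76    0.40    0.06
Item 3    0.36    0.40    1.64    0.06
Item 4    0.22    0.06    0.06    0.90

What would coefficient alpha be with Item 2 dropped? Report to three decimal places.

α = 0.413

Remaining items: Item 1, Item 3, Item 4 (k = 3).
Σσ²ᵢ = 0.83 + 1.64 + 0.90 = 3.37
Var(T) = 3.37 + 2 × 0.64 = 4.65
α (item deleted) = (3/2)·(1 − 3.37/4.65) = 0.413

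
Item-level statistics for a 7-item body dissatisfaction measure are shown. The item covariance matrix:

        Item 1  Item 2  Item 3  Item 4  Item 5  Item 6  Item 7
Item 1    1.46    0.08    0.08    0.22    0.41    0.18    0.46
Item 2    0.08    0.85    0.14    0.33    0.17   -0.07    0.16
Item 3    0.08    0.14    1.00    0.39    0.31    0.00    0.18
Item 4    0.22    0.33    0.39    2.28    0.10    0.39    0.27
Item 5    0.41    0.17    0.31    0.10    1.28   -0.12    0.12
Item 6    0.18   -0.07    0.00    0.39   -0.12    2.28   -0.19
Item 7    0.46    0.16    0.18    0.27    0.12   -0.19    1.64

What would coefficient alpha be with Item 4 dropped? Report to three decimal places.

α = 0.372

Remaining items: Item 1, Item 2, Item 3, Item 5, Item 6, Item 7 (k = 6).
sum of item variances = 1.46 + 0.85 + 1.00 + 1.28 + 2.28 + 1.64 = 8.51
σ²_T = 8.51 + 2 × 1.91 = 12.33
α (item deleted) = (6/5)·(1 − 8.51/12.33) = 0.372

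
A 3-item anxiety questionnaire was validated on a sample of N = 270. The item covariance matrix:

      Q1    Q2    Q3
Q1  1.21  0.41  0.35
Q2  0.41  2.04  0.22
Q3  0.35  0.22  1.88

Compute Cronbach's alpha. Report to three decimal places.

ΣVar(i) = 1.21 + 2.04 + 1.88 = 5.13
Sum of off-diagonal covariances = 0.98
σ²_total = 5.13 + 2 × 0.98 = 7.09
α = (k/(k−1))·(1 − ΣVar(i)/σ²_total) = (3/2)·(1 − 5.13/7.09) = 0.415

Cronbach's alpha = 0.415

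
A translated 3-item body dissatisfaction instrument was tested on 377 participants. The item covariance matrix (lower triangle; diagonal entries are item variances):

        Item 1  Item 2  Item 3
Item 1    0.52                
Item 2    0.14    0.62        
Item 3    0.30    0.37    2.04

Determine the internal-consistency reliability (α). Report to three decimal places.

Σσ²ᵢ = 0.52 + 0.62 + 2.04 = 3.18
Σ_{i<j} σ_ij = 0.81
Var(T) = 3.18 + 2 × 0.81 = 4.80
α = (k/(k−1))·(1 − Σσ²ᵢ/Var(T)) = (3/2)·(1 − 3.18/4.80) = 0.506

α = 0.506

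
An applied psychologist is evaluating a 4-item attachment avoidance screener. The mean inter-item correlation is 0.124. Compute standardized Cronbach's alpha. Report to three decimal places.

Standardized α = k·r̄ / (1 + (k−1)·r̄) = 4 × 0.124 / (1 + 3 × 0.124)
  = 0.4960 / 1.3720 = 0.362

standardized Cronbach's alpha = 0.362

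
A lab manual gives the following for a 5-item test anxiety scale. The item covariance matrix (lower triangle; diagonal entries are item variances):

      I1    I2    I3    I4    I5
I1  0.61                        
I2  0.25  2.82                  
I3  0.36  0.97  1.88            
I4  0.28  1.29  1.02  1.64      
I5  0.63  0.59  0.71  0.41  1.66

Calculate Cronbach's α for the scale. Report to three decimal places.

α = 0.752

sum of item variances = 0.61 + 2.82 + 1.88 + 1.64 + 1.66 = 8.61
Sum of the distinct covariances = 6.51
total variance = 8.61 + 2 × 6.51 = 21.63
α = (k/(k−1))·(1 − sum of item variances/total variance) = (5/4)·(1 − 8.61/21.63) = 0.752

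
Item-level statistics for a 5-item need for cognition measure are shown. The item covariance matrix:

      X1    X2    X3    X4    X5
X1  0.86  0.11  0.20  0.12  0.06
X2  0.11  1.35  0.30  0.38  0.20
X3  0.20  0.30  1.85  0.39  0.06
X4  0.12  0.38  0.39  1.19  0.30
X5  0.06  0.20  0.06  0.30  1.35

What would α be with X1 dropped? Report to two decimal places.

α = 0.48

Remaining items: X2, X3, X4, X5 (k = 4).
Σσ²ᵢ = 1.35 + 1.85 + 1.19 + 1.35 = 5.74
σ²_total = 5.74 + 2 × 1.63 = 9.00
α (item deleted) = (4/3)·(1 − 5.74/9.00) = 0.48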